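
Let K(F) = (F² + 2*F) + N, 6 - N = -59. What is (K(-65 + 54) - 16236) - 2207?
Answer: -18279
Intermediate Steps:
N = 65 (N = 6 - 1*(-59) = 6 + 59 = 65)
K(F) = 65 + F² + 2*F (K(F) = (F² + 2*F) + 65 = 65 + F² + 2*F)
(K(-65 + 54) - 16236) - 2207 = ((65 + (-65 + 54)² + 2*(-65 + 54)) - 16236) - 2207 = ((65 + (-11)² + 2*(-11)) - 16236) - 2207 = ((65 + 121 - 22) - 16236) - 2207 = (164 - 16236) - 2207 = -16072 - 2207 = -18279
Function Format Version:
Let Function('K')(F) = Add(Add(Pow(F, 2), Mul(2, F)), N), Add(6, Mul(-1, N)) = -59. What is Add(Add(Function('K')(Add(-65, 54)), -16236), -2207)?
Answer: -18279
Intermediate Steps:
N = 65 (N = Add(6, Mul(-1, -59)) = Add(6, 59) = 65)
Function('K')(F) = Add(65, Pow(F, 2), Mul(2, F)) (Function('K')(F) = Add(Add(Pow(F, 2), Mul(2, F)), 65) = Add(65, Pow(F, 2), Mul(2, F)))
Add(Add(Function('K')(Add(-65, 54)), -16236), -2207) = Add(Add(Add(65, Pow(Add(-65, 54), 2), Mul(2, Add(-65, 54))), -16236), -2207) = Add(Add(Add(65, Pow(-11, 2), Mul(2, -11)), -16236), -2207) = Add(Add(Add(65, 121, -22), -16236), -2207) = Add(Add(164, -16236), -2207) = Add(-16072, -2207) = -18279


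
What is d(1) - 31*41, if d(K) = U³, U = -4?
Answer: -1335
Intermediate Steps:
d(K) = -64 (d(K) = (-4)³ = -64)
d(1) - 31*41 = -64 - 31*41 = -64 - 1271 = -1335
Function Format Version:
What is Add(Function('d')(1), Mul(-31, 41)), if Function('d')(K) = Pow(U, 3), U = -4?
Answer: -1335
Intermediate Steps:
Function('d')(K) = -64 (Function('d')(K) = Pow(-4, 3) = -64)
Add(Function('d')(1), Mul(-31, 41)) = Add(-64, Mul(-31, 41)) = Add(-64, -1271) = -1335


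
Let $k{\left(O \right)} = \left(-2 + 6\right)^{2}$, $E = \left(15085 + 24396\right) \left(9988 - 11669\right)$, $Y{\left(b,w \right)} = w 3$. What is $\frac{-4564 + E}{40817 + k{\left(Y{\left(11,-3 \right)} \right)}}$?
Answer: $- \frac{66372125}{40833} \approx -1625.5$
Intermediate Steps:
$Y{\left(b,w \right)} = 3 w$
$E = -66367561$ ($E = 39481 \left(-1681\right) = -66367561$)
$k{\left(O \right)} = 16$ ($k{\left(O \right)} = 4^{2} = 16$)
$\frac{-4564 + E}{40817 + k{\left(Y{\left(11,-3 \right)} \right)}} = \frac{-4564 - 66367561}{40817 + 16} = - \frac{66372125}{40833}$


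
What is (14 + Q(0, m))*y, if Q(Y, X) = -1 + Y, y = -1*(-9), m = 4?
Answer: 117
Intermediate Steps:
y = 9
(14 + Q(0, m))*y = (14 + (-1 + 0))*9 = (14 - 1)*9 = 13*9 = 117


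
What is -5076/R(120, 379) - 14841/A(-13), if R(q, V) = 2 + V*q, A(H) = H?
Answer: 337466187/295633 ≈ 1141.5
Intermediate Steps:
-5076/R(120, 379) - 14841/A(-13) = -5076/(2 + 379*120) - 14841/(-13) = -5076/(2 + 45480) - 14841*(-1/13) = -5076/45482 + 14841/13 = -5076*1/45482 + 14841/13 = -2538/22741 + 14841/13 = 337466187/295633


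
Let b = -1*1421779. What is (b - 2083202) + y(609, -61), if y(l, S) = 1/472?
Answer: -1654351031/472 ≈ -3.5050e+6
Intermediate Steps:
b = -1421779
y(l, S) = 1/472
(b - 2083202) + y(609, -61) = (-1421779 - 2083202) + 1/472 = -3504981 + 1/472 = -1654351031/472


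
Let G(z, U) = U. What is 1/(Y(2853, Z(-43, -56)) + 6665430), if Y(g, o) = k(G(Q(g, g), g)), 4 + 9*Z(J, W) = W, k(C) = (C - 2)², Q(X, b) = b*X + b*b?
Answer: 1/14793631 ≈ 6.7597e-8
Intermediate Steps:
Q(X, b) = b² + X*b (Q(X, b) = X*b + b² = b² + X*b)
k(C) = (-2 + C)²
Z(J, W) = -4/9 + W/9
Y(g, o) = (-2 + g)²
1/(Y(2853, Z(-43, -56)) + 6665430) = 1/((-2 + 2853)² + 6665430) = 1/(2851² + 6665430) = 1/(8128201 + 6665430) = 1/14793631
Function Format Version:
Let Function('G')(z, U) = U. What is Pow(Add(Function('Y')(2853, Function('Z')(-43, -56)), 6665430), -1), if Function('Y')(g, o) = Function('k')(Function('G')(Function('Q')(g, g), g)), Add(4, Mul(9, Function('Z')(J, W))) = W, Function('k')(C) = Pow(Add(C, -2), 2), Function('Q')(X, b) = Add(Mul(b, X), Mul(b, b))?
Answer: Rational(1, 14793631) ≈ 6.7597e-8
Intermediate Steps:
Function('Q')(X, b) = Add(Pow(b, 2), Mul(X, b)) (Function('Q')(X, b) = Add(Mul(X, b), Pow(b, 2)) = Add(Pow(b, 2), Mul(X, b)))
Function('k')(C) = Pow(Add(-2, C), 2)
Function('Z')(J, W) = Add(Rational(-4, 9), Mul(Rational(1, 9), W))
Function('Y')(g, o) = Pow(Add(-2, g), 2)
Pow(Add(Function('Y')(2853, Function('Z')(-43, -56)), 6665430), -1) = Pow(Add(Pow(Add(-2, 2853), 2), 6665430), -1) = Pow(Add(Pow(2851, 2), 6665430), -1) = Pow(Add(8128201, 6665430), -1) = Pow(14793631, -1) = Rational(1, 14793631)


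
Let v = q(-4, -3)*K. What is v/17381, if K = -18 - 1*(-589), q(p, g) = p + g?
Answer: -571/2483 ≈ -0.22996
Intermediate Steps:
q(p, g) = g + p
K = 571 (K = -18 + 589 = 571)
v = -3997 (v = (-3 - 4)*571 = -7*571 = -3997)
v/17381 = -3997/17381 = -3997*1/17381 = -571/2483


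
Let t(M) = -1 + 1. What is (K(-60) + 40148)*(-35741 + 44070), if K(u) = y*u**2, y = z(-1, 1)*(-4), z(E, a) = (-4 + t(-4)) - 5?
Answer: 1413831092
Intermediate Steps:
t(M) = 0
z(E, a) = -9 (z(E, a) = (-4 + 0) - 5 = -4 - 5 = -9)
y = 36 (y = -9*(-4) = 36)
K(u) = 36*u**2
(K(-60) + 40148)*(-35741 + 44070) = (36*(-60)**2 + 40148)*(-35741 + 44070) = (36*3600 + 40148)*8329 = (129600 + 40148)*8329 = 169748*8329 = 1413831092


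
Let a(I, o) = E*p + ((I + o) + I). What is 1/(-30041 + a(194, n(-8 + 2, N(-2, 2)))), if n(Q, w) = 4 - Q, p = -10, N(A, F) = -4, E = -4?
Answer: -1/29603 ≈ -3.3780e-5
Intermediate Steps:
a(I, o) = 40 + o + 2*I (a(I, o) = -4*(-10) + ((I + o) + I) = 40 + (o + 2*I) = 40 + o + 2*I)
1/(-30041 + a(194, n(-8 + 2, N(-2, 2)))) = 1/(-30041 + (40 + (4 - (-8 + 2)) + 2*194)) = 1/(-30041 + (40 + (4 - 1*(-6)) + 388)) = 1/(-30041 + (40 + (4 + 6) + 388)) = 1/(-30041 + (40 + 10 + 388)) = 1/(-30041 + 438) = 1/(-29603) = -1/29603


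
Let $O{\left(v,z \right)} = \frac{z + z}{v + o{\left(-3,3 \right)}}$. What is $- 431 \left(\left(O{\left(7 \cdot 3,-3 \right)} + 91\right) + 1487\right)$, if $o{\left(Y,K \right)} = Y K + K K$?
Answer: $- \frac{4759964}{7} \approx -6.8 \cdot 10^{5}$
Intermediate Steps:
$o{\left(Y,K \right)} = K^{2} + K Y$ ($o{\left(Y,K \right)} = K Y + K^{2} = K^{2} + K Y$)
$O{\left(v,z \right)} = \frac{2 z}{v}$ ($O{\left(v,z \right)} = \frac{z + z}{v + 3 \left(3 - 3\right)} = \frac{2 z}{v + 3 \cdot 0} = \frac{2 z}{v + 0} = \frac{2 z}{v}$)
$- 431 \left(\left(O{\left(7 \cdot 3,-3 \right)} + 91\right) + 1487\right) = - 431 \left(\left(2 \left(-3\right) \frac{1}{7 \cdot 3} + 91\right) + 1487\right) = - 431 \left(\left(2 \left(-3\right) \frac{1}{21} + 91\right) + 1487\right) = - 431 \left(\left(- \frac{2}{7} + 91\right) + 1487\right) = - 431 \left(\frac{635}{7} + 1487\right) = \left(-431\right) \frac{11044}{7} = - \frac{4759964}{7}$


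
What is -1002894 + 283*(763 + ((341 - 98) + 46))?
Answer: -705178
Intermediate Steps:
-1002894 + 283*(763 + ((341 - 98) + 46)) = -1002894 + 283*(763 + (243 + 46)) = -1002894 + 283*(763 + 289) = -1002894 + 283*1052 = -1002894 + 297716 = -705178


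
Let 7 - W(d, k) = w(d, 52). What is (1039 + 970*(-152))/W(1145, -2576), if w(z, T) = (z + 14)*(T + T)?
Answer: 146401/120529 ≈ 1.2147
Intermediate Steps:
w(z, T) = 2*T*(14 + z) (w(z, T) = (14 + z)*(2*T) = 2*T*(14 + z))
W(d, k) = -1449 - 104*d (W(d, k) = 7 - 2*52*(14 + d) = 7 - (1456 + 104*d) = 7 + (-1456 - 104*d) = -1449 - 104*d)
(1039 + 970*(-152))/W(1145, -2576) = (1039 + 970*(-152))/(-1449 - 104*1145) = (1039 - 147440)/(-1449 - 119080) = -146401/(-120529) = -146401*(-1/120529) = 146401/120529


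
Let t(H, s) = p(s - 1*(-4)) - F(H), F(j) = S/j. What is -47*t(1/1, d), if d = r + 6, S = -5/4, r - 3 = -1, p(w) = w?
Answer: -2491/4 ≈ -622.75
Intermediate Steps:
r = 2 (r = 3 - 1 = 2)
S = -5/4 (S = -5*¼ = -5/4 ≈ -1.2500)
F(j) = -5/(4*j)
d = 8 (d = 2 + 6 = 8)
t(H, s) = 4 + s + 5/(4*H) (t(H, s) = (s - 1*(-4)) - (-5)/(4*H) = (s + 4) + 5/(4*H) = (4 + s) + 5/(4*H) = 4 + s + 5/(4*H))
-47*t(1/1, d) = -47*(4 + 8 + 5/(4*(1/1))) = -47*(4 + 8 + (5/4)/1) = -47*(4 + 8 + (5/4)*1) = -47*(4 + 8 + 5/4) = -47*53/4 = -2491/4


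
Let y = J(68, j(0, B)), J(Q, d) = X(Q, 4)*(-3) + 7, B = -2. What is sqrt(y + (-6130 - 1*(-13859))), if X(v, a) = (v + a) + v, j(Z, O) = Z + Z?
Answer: 2*sqrt(1829) ≈ 85.534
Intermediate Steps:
j(Z, O) = 2*Z
X(v, a) = a + 2*v (X(v, a) = (a + v) + v = a + 2*v)
J(Q, d) = -5 - 6*Q (J(Q, d) = (4 + 2*Q)*(-3) + 7 = (-12 - 6*Q) + 7 = -5 - 6*Q)
y = -413 (y = -5 - 6*68 = -5 - 408 = -413)
sqrt(y + (-6130 - 1*(-13859))) = sqrt(-413 + (-6130 - 1*(-13859))) = sqrt(-413 + (-6130 + 13859)) = sqrt(-413 + 7729) = sqrt(7316) = 2*sqrt(1829)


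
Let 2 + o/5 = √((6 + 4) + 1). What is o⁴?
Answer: 250625 - 75000*√11 ≈ 1878.1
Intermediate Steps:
o = -10 + 5*√11 (o = -10 + 5*√((6 + 4) + 1) = -10 + 5*√(10 + 1) = -10 + 5*√11 ≈ 6.5831)
o⁴ = (-10 + 5*√11)⁴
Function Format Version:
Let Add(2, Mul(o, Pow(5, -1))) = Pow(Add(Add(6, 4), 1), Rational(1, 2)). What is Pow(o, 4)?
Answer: Add(250625, Mul(-75000, Pow(11, Rational(1, 2)))) ≈ 1878.1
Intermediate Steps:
o = Add(-10, Mul(5, Pow(11, Rational(1, 2)))) (o = Add(-10, Mul(5, Pow(Add(Add(6, 4), 1), Rational(1, 2)))) = Add(-10, Mul(5, Pow(Add(10, 1), Rational(1, 2)))) = Add(-10, Mul(5, Pow(11, Rational(1, 2)))) ≈ 6.5831)
Pow(o, 4) = Pow(Add(-10, Mul(5, Pow(11, Rational(1, 2)))), 4)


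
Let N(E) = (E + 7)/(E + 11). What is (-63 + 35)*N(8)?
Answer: -420/19 ≈ -22.105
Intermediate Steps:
N(E) = (7 + E)/(11 + E)
(-63 + 35)*N(8) = (-63 + 35)*((7 + 8)/(11 + 8)) = -28*15/19 = -420/19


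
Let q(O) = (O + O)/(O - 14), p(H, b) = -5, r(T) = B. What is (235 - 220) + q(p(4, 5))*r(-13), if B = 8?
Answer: 365/19 ≈ 19.211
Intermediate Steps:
r(T) = 8
q(O) = 2*O/(-14 + O) (q(O) = (2*O)/(-14 + O) = 2*O/(-14 + O))
(235 - 220) + q(p(4, 5))*r(-13) = (235 - 220) + (2*(-5)/(-14 - 5))*8 = 15 + (2*(-5)/(-19))*8 = 15 + (2*(-5)*(-1/19))*8 = 15 + (10/19)*8 = 15 + 80/19 = 365/19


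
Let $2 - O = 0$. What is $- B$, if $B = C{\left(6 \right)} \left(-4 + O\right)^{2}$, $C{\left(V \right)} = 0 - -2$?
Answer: $-8$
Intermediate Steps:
$O = 2$ ($O = 2 - 0 = 2 + 0 = 2$)
$C{\left(V \right)} = 2$ ($C{\left(V \right)} = 0 + 2 = 2$)
$B = 8$ ($B = 2 \left(-4 + 2\right)^{2} = 2 \left(-2\right)^{2} = 2 \cdot 4 = 8$)
$- B = \left(-1\right) 8 = -8$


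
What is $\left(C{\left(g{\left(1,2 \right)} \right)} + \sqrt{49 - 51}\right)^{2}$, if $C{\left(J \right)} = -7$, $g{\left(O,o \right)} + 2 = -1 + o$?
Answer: $\left(7 - i \sqrt{2}\right)^{2} \approx 47.0 - 19.799 i$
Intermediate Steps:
$g{\left(O,o \right)} = -3 + o$ ($g{\left(O,o \right)} = -2 + \left(-1 + o\right) = -3 + o$)
$\left(C{\left(g{\left(1,2 \right)} \right)} + \sqrt{49 - 51}\right)^{2} = \left(-7 + \sqrt{49 - 51}\right)^{2} = \left(-7 + \sqrt{-2}\right)^{2} = \left(-7 + i \sqrt{2}\right)^{2}$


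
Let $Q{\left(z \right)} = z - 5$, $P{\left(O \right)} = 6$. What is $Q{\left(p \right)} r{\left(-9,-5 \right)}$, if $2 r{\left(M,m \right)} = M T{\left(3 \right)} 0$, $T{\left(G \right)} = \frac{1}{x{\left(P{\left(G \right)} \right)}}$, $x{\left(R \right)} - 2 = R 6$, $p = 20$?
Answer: $0$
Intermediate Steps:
$x{\left(R \right)} = 2 + 6 R$ ($x{\left(R \right)} = 2 + R 6 = 2 + 6 R$)
$T{\left(G \right)} = \frac{1}{38}$ ($T{\left(G \right)} = \frac{1}{2 + 6 \cdot 6} = \frac{1}{2 + 36} = \frac{1}{38}$)
$Q{\left(z \right)} = -5 + z$ ($Q{\left(z \right)} = z - 5 = -5 + z$)
$r{\left(M,m \right)} = 0$ ($r{\left(M,m \right)} = \frac{M \frac{1}{38} \cdot 0}{2} = \frac{\frac{M}{38} \cdot 0}{2} = \frac{1}{2} \cdot 0 = 0$)
$Q{\left(p \right)} r{\left(-9,-5 \right)} = \left(-5 + 20\right) 0 = 15 \cdot 0 = 0$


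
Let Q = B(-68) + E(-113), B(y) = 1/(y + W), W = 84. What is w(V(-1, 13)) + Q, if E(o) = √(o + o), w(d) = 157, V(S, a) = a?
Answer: 2513/16 + I*√226 ≈ 157.06 + 15.033*I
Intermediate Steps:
B(y) = 1/(84 + y) (B(y) = 1/(y + 84) = 1/(84 + y))
E(o) = √2*√o (E(o) = √(2*o) = √2*√o)
Q = 1/16 + I*√226 (Q = 1/(84 - 68) + √2*√(-113) = 1/16 + √2*(I*√113) = 1/16 + I*√226 ≈ 0.0625 + 15.033*I)
w(V(-1, 13)) + Q = 157 + (1/16 + I*√226) = 2513/16 + I*√226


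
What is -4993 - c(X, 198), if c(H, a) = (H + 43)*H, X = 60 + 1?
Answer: -11337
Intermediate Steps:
X = 61
c(H, a) = H*(43 + H) (c(H, a) = (43 + H)*H = H*(43 + H))
-4993 - c(X, 198) = -4993 - 61*(43 + 61) = -4993 - 61*104 = -4993 - 1*6344 = -4993 - 6344 = -11337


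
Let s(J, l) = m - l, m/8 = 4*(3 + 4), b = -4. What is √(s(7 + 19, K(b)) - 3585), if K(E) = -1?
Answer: 4*I*√210 ≈ 57.966*I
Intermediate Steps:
m = 224 (m = 8*(4*(3 + 4)) = 8*(4*7) = 8*28 = 224)
s(J, l) = 224 - l
√(s(7 + 19, K(b)) - 3585) = √((224 - 1*(-1)) - 3585) = √((224 + 1) - 3585) = √(225 - 3585) = √(-3360) = 4*I*√210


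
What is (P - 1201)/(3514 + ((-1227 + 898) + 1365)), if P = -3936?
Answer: -5137/4550 ≈ -1.1290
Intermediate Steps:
(P - 1201)/(3514 + ((-1227 + 898) + 1365)) = (-3936 - 1201)/(3514 + ((-1227 + 898) + 1365)) = -5137/(3514 + (-329 + 1365)) = -5137/(3514 + 1036) = -5137/4550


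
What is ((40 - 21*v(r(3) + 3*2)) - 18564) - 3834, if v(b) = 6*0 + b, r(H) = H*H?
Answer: -22673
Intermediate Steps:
r(H) = H**2
v(b) = b (v(b) = 0 + b = b)
((40 - 21*v(r(3) + 3*2)) - 18564) - 3834 = ((40 - 21*(3**2 + 3*2)) - 18564) - 3834 = ((40 - 21*(9 + 6)) - 18564) - 3834 = ((40 - 21*15) - 18564) - 3834 = ((40 - 315) - 18564) - 3834 = (-275 - 18564) - 3834 = -18839 - 3834 = -22673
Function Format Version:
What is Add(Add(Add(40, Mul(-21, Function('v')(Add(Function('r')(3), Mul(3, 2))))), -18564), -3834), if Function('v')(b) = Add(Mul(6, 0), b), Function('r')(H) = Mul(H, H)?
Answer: -22673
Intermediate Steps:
Function('r')(H) = Pow(H, 2)
Function('v')(b) = b (Function('v')(b) = Add(0, b) = b)
Add(Add(Add(40, Mul(-21, Function('v')(Add(Function('r')(3), Mul(3, 2))))), -18564), -3834) = Add(Add(Add(40, Mul(-21, Add(Pow(3, 2), Mul(3, 2)))), -18564), -3834) = Add(Add(Add(40, Mul(-21, Add(9, 6))), -18564), -3834) = Add(Add(Add(40, Mul(-21, 15)), -18564), -3834) = Add(Add(Add(40, -315), -18564), -3834) = Add(Add(-275, -18564), -3834) = Add(-18839, -3834) = -22673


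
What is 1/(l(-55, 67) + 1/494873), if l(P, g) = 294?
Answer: 494873/145492663 ≈ 0.0034014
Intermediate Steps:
1/(l(-55, 67) + 1/494873) = 1/(294 + 1/494873) = 1/(145492663/494873) = 494873/145492663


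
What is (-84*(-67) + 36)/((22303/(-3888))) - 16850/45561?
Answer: -1003703381102/1016146983 ≈ -987.75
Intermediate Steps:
(-84*(-67) + 36)/((22303/(-3888))) - 16850/45561 = (5628 + 36)/((22303*(-1/3888))) - 16850*1/45561 = 5664/(-22303/3888) - 16850/45561 = 5664*(-3888/22303) - 16850/45561 = -22021632/22303 - 16850/45561 = -1003703381102/1016146983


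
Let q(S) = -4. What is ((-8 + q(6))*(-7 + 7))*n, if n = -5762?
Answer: 0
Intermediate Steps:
((-8 + q(6))*(-7 + 7))*n = ((-8 - 4)*(-7 + 7))*(-5762) = -12*0*(-5762) = 0*(-5762) = 0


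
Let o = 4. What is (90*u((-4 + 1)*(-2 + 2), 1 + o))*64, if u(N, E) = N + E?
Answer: 28800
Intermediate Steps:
u(N, E) = E + N
(90*u((-4 + 1)*(-2 + 2), 1 + o))*64 = (90*((1 + 4) + (-4 + 1)*(-2 + 2)))*64 = (90*(5 - 3*0))*64 = (90*(5 + 0))*64 = (90*5)*64 = 450*64 = 28800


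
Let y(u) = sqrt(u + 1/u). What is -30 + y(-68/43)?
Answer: -30 + I*sqrt(4731763)/1462 ≈ -30.0 + 1.4879*I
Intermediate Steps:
-30 + y(-68/43) = -30 + sqrt(-68/43 + 1/(-68/43)) = -30 + sqrt(-68/43 - 43/68) = -30 + sqrt(-6473/2924) = -30 + I*sqrt(4731763)/1462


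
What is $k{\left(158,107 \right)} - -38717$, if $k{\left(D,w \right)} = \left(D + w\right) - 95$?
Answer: $38887$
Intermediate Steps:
$k{\left(D,w \right)} = -95 + D + w$
$k{\left(158,107 \right)} - -38717 = \left(-95 + 158 + 107\right) - -38717 = 170 + 38717 = 38887$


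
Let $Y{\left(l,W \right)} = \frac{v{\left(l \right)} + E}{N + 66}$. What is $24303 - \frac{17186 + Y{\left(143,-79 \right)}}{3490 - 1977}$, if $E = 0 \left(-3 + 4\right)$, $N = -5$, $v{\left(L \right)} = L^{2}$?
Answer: $\frac{2241927984}{92293} \approx 24291.0$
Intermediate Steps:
$E = 0$ ($E = 0 \cdot 1 = 0$)
$Y{\left(l,W \right)} = \frac{l^{2}}{61}$ ($Y{\left(l,W \right)} = \frac{l^{2} + 0}{-5 + 66} = \frac{l^{2}}{61}$)
$24303 - \frac{17186 + Y{\left(143,-79 \right)}}{3490 - 1977} = 24303 - \frac{17186 + \frac{143^{2}}{61}}{3490 - 1977} = 24303 - \frac{17186 + \frac{1}{61} \cdot 20449}{1513} = 24303 - \left(17186 + \frac{20449}{61}\right) \frac{1}{1513} = 24303 - \frac{1068795}{61} \cdot \frac{1}{1513} = 24303 - \frac{1068795}{92293} = \frac{2241927984}{92293}$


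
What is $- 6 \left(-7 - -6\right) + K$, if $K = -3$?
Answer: $3$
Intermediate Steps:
$- 6 \left(-7 - -6\right) + K = - 6 \left(-7 - -6\right) - 3 = - 6 \left(-7 + 6\right) - 3 = \left(-6\right) \left(-1\right) - 3 = 6 - 3 = 3$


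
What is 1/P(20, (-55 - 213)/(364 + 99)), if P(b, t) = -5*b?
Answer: -1/100 ≈ -0.010000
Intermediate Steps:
1/P(20, (-55 - 213)/(364 + 99)) = 1/(-5*20) = 1/(-100) = -1/100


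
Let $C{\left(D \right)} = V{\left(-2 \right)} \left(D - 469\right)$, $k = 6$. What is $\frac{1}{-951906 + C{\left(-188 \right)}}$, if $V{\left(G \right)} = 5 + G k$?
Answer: $- \frac{1}{947307} \approx -1.0556 \cdot 10^{-6}$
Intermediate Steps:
$V{\left(G \right)} = 5 + 6 G$ ($V{\left(G \right)} = 5 + G 6 = 5 + 6 G$)
$C{\left(D \right)} = 3283 - 7 D$ ($C{\left(D \right)} = \left(5 + 6 \left(-2\right)\right) \left(D - 469\right) = \left(5 - 12\right) \left(-469 + D\right) = - 7 \left(-469 + D\right) = 3283 - 7 D$)
$\frac{1}{-951906 + C{\left(-188 \right)}} = \frac{1}{-951906 + \left(3283 - -1316\right)} = \frac{1}{-951906 + \left(3283 + 1316\right)} = \frac{1}{-951906 + 4599} = \frac{1}{-947307} = - \frac{1}{947307}$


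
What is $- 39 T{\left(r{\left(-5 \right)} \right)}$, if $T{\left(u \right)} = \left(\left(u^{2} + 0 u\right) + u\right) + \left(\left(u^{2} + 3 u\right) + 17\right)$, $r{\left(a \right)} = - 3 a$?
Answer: $-20553$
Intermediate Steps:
$T{\left(u \right)} = 17 + 2 u^{2} + 4 u$ ($T{\left(u \right)} = \left(\left(u^{2} + 0\right) + u\right) + \left(17 + u^{2} + 3 u\right) = \left(u^{2} + u\right) + \left(17 + u^{2} + 3 u\right) = \left(u + u^{2}\right) + \left(17 + u^{2} + 3 u\right) = 17 + 2 u^{2} + 4 u$)
$- 39 T{\left(r{\left(-5 \right)} \right)} = - 39 \left(17 + 2 \left(\left(-3\right) \left(-5\right)\right)^{2} + 4 \left(\left(-3\right) \left(-5\right)\right)\right) = - 39 \left(17 + 2 \cdot 15^{2} + 4 \cdot 15\right) = - 39 \left(17 + 2 \cdot 225 + 60\right) = - 39 \left(17 + 450 + 60\right) = \left(-39\right) 527 = -20553$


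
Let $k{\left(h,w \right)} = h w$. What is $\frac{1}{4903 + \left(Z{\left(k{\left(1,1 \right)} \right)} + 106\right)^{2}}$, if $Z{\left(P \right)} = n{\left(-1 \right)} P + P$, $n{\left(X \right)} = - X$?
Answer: $\frac{1}{16567} \approx 6.0361 \cdot 10^{-5}$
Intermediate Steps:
$Z{\left(P \right)} = 2 P$ ($Z{\left(P \right)} = \left(-1\right) \left(-1\right) P + P = 1 P + P = P + P = 2 P$)
$\frac{1}{4903 + \left(Z{\left(k{\left(1,1 \right)} \right)} + 106\right)^{2}} = \frac{1}{4903 + \left(2 \cdot 1 \cdot 1 + 106\right)^{2}} = \frac{1}{4903 + \left(2 \cdot 1 + 106\right)^{2}} = \frac{1}{4903 + \left(2 + 106\right)^{2}} = \frac{1}{4903 + 108^{2}} = \frac{1}{4903 + 11664} = \frac{1}{16567}$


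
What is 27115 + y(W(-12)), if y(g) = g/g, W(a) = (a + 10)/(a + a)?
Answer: 27116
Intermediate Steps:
W(a) = (10 + a)/(2*a) (W(a) = (10 + a)/((2*a)) = (10 + a)*(1/(2*a)) = (10 + a)/(2*a))
y(g) = 1
27115 + y(W(-12)) = 27115 + 1 = 27116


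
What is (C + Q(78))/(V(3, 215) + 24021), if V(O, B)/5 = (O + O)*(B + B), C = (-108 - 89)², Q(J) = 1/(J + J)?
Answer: 6054205/5759676 ≈ 1.0511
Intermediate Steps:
Q(J) = 1/(2*J)
C = 38809 (C = (-197)² = 38809)
V(O, B) = 20*B*O (V(O, B) = 5*((O + O)*(B + B)) = 5*((2*O)*(2*B)) = 5*(4*B*O) = 20*B*O)
(C + Q(78))/(V(3, 215) + 24021) = (38809 + (½)/78)/(20*215*3 + 24021) = (38809 + (½)*(1/78))/(12900 + 24021) = (38809 + 1/156)/36921 = (6054205/156)*(1/36921) = 6054205/5759676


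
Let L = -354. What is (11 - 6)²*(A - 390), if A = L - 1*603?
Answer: -33675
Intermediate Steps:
A = -957 (A = -354 - 1*603 = -354 - 603 = -957)
(11 - 6)²*(A - 390) = (11 - 6)²*(-957 - 390) = 5²*(-1347) = 25*(-1347) = -33675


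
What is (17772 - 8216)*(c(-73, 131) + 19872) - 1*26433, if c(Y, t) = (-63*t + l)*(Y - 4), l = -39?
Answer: 6291223503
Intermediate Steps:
c(Y, t) = (-39 - 63*t)*(-4 + Y) (c(Y, t) = (-63*t - 39)*(Y - 4) = (-39 - 63*t)*(-4 + Y))
(17772 - 8216)*(c(-73, 131) + 19872) - 1*26433 = (17772 - 8216)*((156 - 39*(-73) + 252*131 - 63*(-73)*131) + 19872) - 1*26433 = 9556*((156 + 2847 + 33012 + 602469) + 19872) - 26433 = 9556*(638484 + 19872) - 26433 = 9556*658356 - 26433 = 6291249936 - 26433 = 6291223503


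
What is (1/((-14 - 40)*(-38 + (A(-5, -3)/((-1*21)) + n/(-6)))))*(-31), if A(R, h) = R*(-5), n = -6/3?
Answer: -217/14688 ≈ -0.014774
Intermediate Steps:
n = -2 (n = -6*1/3 = -2)
A(R, h) = -5*R
(1/((-14 - 40)*(-38 + (A(-5, -3)/((-1*21)) + n/(-6)))))*(-31) = (1/((-14 - 40)*(-38 + ((-5*(-5))/((-1*21)) - 2/(-6)))))*(-31) = (1/((-54)*(-38 + (25/(-21) - 2*(-1/6)))))*(-31) = -1/(54*(-38 + (25*(-1/21) + 1/3)))*(-31) = -1/(54*(-38 + (-25/21 + 1/3)))*(-31) = -1/(54*(-38 - 6/7))*(-31) = -1/(54*(-272/7))*(-31) = -1/54*(-7/272)*(-31) = (7/14688)*(-31) = -217/14688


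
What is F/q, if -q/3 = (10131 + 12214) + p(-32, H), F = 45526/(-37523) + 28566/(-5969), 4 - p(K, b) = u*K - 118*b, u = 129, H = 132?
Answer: 1343626712/28256435153133 ≈ 4.7551e-5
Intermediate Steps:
p(K, b) = 4 - 129*K + 118*b (p(K, b) = 4 - (129*K - 118*b) = 4 - (-118*b + 129*K) = 4 + (-129*K + 118*b) = 4 - 129*K + 118*b)
F = -1343626712/223974787 (F = 45526*(-1/37523) + 28566*(-1/5969) = -45526/37523 - 28566/5969 = -1343626712/223974787 ≈ -5.9990)
q = -126159 (q = -3*((10131 + 12214) + (4 - 129*(-32) + 118*132)) = -3*(22345 + (4 + 4128 + 15576)) = -3*(22345 + 19708) = -3*42053 = -126159)
F/q = -1343626712/223974787/(-126159) = -1343626712/223974787*(-1/126159) = 1343626712/28256435153133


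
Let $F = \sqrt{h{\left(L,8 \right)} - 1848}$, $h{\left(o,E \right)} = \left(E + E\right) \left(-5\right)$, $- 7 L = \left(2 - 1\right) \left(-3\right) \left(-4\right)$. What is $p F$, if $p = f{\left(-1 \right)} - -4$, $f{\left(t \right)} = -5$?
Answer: $- 2 i \sqrt{482} \approx - 43.909 i$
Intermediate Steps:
$L = - \frac{12}{7}$ ($L = - \frac{\left(2 - 1\right) \left(-3\right) \left(-4\right)}{7} = - \frac{1 \left(-3\right) \left(-4\right)}{7} = - \frac{\left(-3\right) \left(-4\right)}{7} = \left(- \frac{1}{7}\right) 12 = - \frac{12}{7} \approx -1.7143$)
$h{\left(o,E \right)} = - 10 E$ ($h{\left(o,E \right)} = 2 E \left(-5\right) = - 10 E$)
$F = 2 i \sqrt{482}$ ($F = \sqrt{\left(-10\right) 8 - 1848} = \sqrt{-80 - 1848} = \sqrt{-1928} = 2 i \sqrt{482} \approx 43.909 i$)
$p = -1$ ($p = -5 - -4 = -5 + 4 = -1$)
$p F = - 2 i \sqrt{482}$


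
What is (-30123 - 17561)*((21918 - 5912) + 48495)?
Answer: -3075665684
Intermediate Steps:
(-30123 - 17561)*((21918 - 5912) + 48495) = -47684*(16006 + 48495) = -47684*64501 = -3075665684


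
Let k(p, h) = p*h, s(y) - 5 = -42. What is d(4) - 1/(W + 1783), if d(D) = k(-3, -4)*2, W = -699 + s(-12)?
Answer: 25127/1047 ≈ 23.999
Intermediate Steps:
s(y) = -37 (s(y) = 5 - 42 = -37)
k(p, h) = h*p
W = -736 (W = -699 - 37 = -736)
d(D) = 24 (d(D) = -4*(-3)*2 = 12*2 = 24)
d(4) - 1/(W + 1783) = 24 - 1/(-736 + 1783) = 24 - 1/1047 = 25127/1047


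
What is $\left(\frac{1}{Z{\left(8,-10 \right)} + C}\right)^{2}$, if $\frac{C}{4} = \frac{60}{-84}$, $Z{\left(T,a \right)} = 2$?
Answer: $\frac{49}{36} \approx 1.3611$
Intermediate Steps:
$C = - \frac{20}{7}$ ($C = 4 \frac{60}{-84} = 4 \cdot 60 \left(- \frac{1}{84}\right) = 4 \left(- \frac{5}{7}\right) = - \frac{20}{7} \approx -2.8571$)
$\left(\frac{1}{Z{\left(8,-10 \right)} + C}\right)^{2} = \left(\frac{1}{2 - \frac{20}{7}}\right)^{2} = \left(\frac{1}{- \frac{6}{7}}\right)^{2} = \left(- \frac{7}{6}\right)^{2} = \frac{49}{36}$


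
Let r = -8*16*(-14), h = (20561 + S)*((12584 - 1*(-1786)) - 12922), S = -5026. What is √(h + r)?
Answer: 6*√624902 ≈ 4743.0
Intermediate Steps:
h = 22494680 (h = (20561 - 5026)*((12584 - 1*(-1786)) - 12922) = 15535*((12584 + 1786) - 12922) = 15535*(14370 - 12922) = 15535*1448 = 22494680)
r = 1792 (r = -128*(-14) = 1792)
√(h + r) = √(22494680 + 1792) = √22496472 = 6*√624902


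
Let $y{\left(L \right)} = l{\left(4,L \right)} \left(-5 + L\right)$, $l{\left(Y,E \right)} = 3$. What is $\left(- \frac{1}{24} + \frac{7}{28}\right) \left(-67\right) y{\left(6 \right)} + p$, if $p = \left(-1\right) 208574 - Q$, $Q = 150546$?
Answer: $- \frac{2873295}{8} \approx -3.5916 \cdot 10^{5}$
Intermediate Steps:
$y{\left(L \right)} = -15 + 3 L$ ($y{\left(L \right)} = 3 \left(-5 + L\right) = -15 + 3 L$)
$p = -359120$ ($p = \left(-1\right) 208574 - 150546 = -208574 - 150546 = -359120$)
$\left(- \frac{1}{24} + \frac{7}{28}\right) \left(-67\right) y{\left(6 \right)} + p = \left(- \frac{1}{24} + \frac{7}{28}\right) \left(-67\right) \left(-15 + 3 \cdot 6\right) - 359120 = \left(\left(-1\right) \frac{1}{24} + 7 \cdot \frac{1}{28}\right) \left(-67\right) \left(-15 + 18\right) - 359120 = \left(- \frac{1}{24} + \frac{1}{4}\right) \left(-67\right) 3 - 359120 = \frac{5}{24} \left(-67\right) 3 - 359120 = \left(- \frac{335}{24}\right) 3 - 359120 = - \frac{335}{8} - 359120 = - \frac{2873295}{8}$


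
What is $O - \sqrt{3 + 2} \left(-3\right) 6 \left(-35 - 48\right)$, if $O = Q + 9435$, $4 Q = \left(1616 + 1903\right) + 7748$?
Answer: $\frac{49007}{4} - 1494 \sqrt{5} \approx 8911.1$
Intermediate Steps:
$Q = \frac{11267}{4}$ ($Q = \frac{\left(1616 + 1903\right) + 7748}{4} = \frac{3519 + 7748}{4} = \frac{1}{4} \cdot 11267 = \frac{11267}{4} \approx 2816.8$)
$O = \frac{49007}{4}$ ($O = \frac{11267}{4} + 9435 = \frac{49007}{4} \approx 12252.0$)
$O - \sqrt{3 + 2} \left(-3\right) 6 \left(-35 - 48\right) = \frac{49007}{4} - \sqrt{3 + 2} \left(-3\right) 6 \left(-35 - 48\right) = \frac{49007}{4} - \sqrt{5} \left(-3\right) 6 \left(-35 - 48\right) = \frac{49007}{4} - - 3 \sqrt{5} \cdot 6 \left(-83\right) = \frac{49007}{4} - - 18 \sqrt{5} \left(-83\right) = \frac{49007}{4} - 1494 \sqrt{5}$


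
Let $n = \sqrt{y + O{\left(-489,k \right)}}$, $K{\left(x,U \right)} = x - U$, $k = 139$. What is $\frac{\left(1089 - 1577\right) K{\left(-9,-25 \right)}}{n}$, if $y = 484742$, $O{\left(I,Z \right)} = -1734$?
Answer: $- \frac{976 \sqrt{7547}}{7547} \approx -11.235$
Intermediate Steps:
$n = 8 \sqrt{7547}$ ($n = \sqrt{484742 - 1734} = \sqrt{483008} = 8 \sqrt{7547} \approx 694.99$)
$\frac{\left(1089 - 1577\right) K{\left(-9,-25 \right)}}{n} = \frac{\left(1089 - 1577\right) \left(-9 - -25\right)}{8 \sqrt{7547}} = - 488 \left(-9 + 25\right) \frac{\sqrt{7547}}{60376} = \left(-488\right) 16 \frac{\sqrt{7547}}{60376} = - 7808 \frac{\sqrt{7547}}{60376} = - \frac{976 \sqrt{7547}}{7547}$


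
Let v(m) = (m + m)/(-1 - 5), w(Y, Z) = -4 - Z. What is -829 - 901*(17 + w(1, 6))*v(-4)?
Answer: -27715/3 ≈ -9238.3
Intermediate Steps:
v(m) = -m/3 (v(m) = (2*m)/(-6) = (2*m)*(-1/6) = -m/3)
-829 - 901*(17 + w(1, 6))*v(-4) = -829 - 901*(17 + (-4 - 1*6))*(-1/3*(-4)) = -829 - 901*(17 + (-4 - 6))*4/3 = -829 - 901*(17 - 10)*4/3 = -829 - 6307*4/3 = -829 - 901*28/3 = -829 - 25228/3 = -27715/3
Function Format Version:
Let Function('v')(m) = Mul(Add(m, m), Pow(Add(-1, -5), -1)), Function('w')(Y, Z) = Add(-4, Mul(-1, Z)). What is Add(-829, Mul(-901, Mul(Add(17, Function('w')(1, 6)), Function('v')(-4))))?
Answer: Rational(-27715, 3) ≈ -9238.3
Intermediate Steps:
Function('v')(m) = Mul(Rational(-1, 3), m) (Function('v')(m) = Mul(Mul(2, m), Pow(-6, -1)) = Mul(Mul(2, m), Rational(-1, 6)) = Mul(Rational(-1, 3), m))
Add(-829, Mul(-901, Mul(Add(17, Function('w')(1, 6)), Function('v')(-4)))) = Add(-829, Mul(-901, Mul(Add(17, Add(-4, Mul(-1, 6))), Mul(Rational(-1, 3), -4)))) = Add(-829, Mul(-901, Mul(Add(17, Add(-4, -6)), Rational(4, 3)))) = Add(-829, Mul(-901, Mul(Add(17, -10), Rational(4, 3)))) = Add(-829, Mul(-901, Mul(7, Rational(4, 3)))) = Add(-829, Mul(-901, Rational(28, 3))) = Add(-829, Rational(-25228, 3)) = Rational(-27715, 3)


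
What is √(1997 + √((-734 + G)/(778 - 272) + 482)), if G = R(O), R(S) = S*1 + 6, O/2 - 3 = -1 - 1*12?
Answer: √(1056413 + 138*√7061)/23 ≈ 44.932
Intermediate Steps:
O = -20 (O = 6 + 2*(-1 - 1*12) = 6 + 2*(-1 - 12) = 6 + 2*(-13) = 6 - 26 = -20)
R(S) = 6 + S (R(S) = S + 6 = 6 + S)
G = -14 (G = 6 - 20 = -14)
√(1997 + √((-734 + G)/(778 - 272) + 482)) = √(1997 + √((-734 - 14)/(778 - 272) + 482)) = √(1997 + √(-748/506 + 482)) = √(1997 + √(-748*1/506 + 482)) = √(1997 + √(-34/23 + 482)) = √(1997 + √(11052/23)) = √(1997 + 6*√7061/23)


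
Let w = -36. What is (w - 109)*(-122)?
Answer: 17690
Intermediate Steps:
(w - 109)*(-122) = (-36 - 109)*(-122) = -145*(-122) = 17690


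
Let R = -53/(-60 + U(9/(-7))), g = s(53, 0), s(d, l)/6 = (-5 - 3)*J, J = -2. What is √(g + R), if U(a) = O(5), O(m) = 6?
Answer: √31422/18 ≈ 9.8479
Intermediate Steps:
s(d, l) = 96 (s(d, l) = 6*((-5 - 3)*(-2)) = 6*(-8*(-2)) = 6*16 = 96)
U(a) = 6
g = 96
R = 53/54 (R = -53/(-60 + 6) = -53/(-54) = -53*(-1/54) = 53/54 ≈ 0.98148)
√(g + R) = √(96 + 53/54) = √(5237/54) = √31422/18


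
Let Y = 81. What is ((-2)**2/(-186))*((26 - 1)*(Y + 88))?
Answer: -8450/93 ≈ -90.860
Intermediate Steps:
((-2)**2/(-186))*((26 - 1)*(Y + 88)) = ((-2)**2/(-186))*((26 - 1)*(81 + 88)) = (4*(-1/186))*(25*169) = -2/93*4225 = -8450/93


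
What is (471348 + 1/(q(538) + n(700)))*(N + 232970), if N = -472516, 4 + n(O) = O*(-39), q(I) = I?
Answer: -1511068213211291/13383 ≈ -1.1291e+11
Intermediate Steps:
n(O) = -4 - 39*O (n(O) = -4 + O*(-39) = -4 - 39*O)
(471348 + 1/(q(538) + n(700)))*(N + 232970) = (471348 + 1/(538 + (-4 - 39*700)))*(-472516 + 232970) = (471348 + 1/(538 + (-4 - 27300)))*(-239546) = (471348 + 1/(538 - 27304))*(-239546) = (471348 + 1/(-26766))*(-239546) = (471348 - 1/26766)*(-239546) = (12616100567/26766)*(-239546) = -1511068213211291/13383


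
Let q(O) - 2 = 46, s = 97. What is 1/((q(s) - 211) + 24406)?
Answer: 1/24243 ≈ 4.1249e-5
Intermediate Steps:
q(O) = 48 (q(O) = 2 + 46 = 48)
1/((q(s) - 211) + 24406) = 1/((48 - 211) + 24406) = 1/(-163 + 24406) = 1/24243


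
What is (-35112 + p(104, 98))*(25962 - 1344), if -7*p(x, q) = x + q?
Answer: -6055683348/7 ≈ -8.6510e+8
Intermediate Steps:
p(x, q) = -q/7 - x/7 (p(x, q) = -(x + q)/7 = -(q + x)/7 = -q/7 - x/7)
(-35112 + p(104, 98))*(25962 - 1344) = (-35112 + (-⅐*98 - ⅐*104))*(25962 - 1344) = (-35112 + (-14 - 104/7))*24618 = (-35112 - 202/7)*24618 = -245986/7*24618 = -6055683348/7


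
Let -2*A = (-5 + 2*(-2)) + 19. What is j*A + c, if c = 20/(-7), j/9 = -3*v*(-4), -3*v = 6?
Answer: 7540/7 ≈ 1077.1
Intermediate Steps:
v = -2 (v = -1/3*6 = -2)
j = -216 (j = 9*(-3*(-2)*(-4)) = 9*(6*(-4)) = 9*(-24) = -216)
c = -20/7 (c = 20*(-1/7) = -20/7 ≈ -2.8571)
A = -5 (A = -((-5 + 2*(-2)) + 19)/2 = -((-5 - 4) + 19)/2 = -(-9 + 19)/2 = -1/2*10 = -5)
j*A + c = -216*(-5) - 20/7 = 1080 - 20/7 = 7540/7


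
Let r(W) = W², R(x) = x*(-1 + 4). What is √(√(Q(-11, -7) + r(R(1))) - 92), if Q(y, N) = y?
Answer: √(-92 + I*√2) ≈ 0.07372 + 9.5919*I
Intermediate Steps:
R(x) = 3*x (R(x) = x*3 = 3*x)
√(√(Q(-11, -7) + r(R(1))) - 92) = √(√(-11 + (3*1)²) - 92) = √(√(-11 + 3²) - 92) = √(√(-11 + 9) - 92) = √(√(-2) - 92) = √(I*√2 - 92) = √(-92 + I*√2)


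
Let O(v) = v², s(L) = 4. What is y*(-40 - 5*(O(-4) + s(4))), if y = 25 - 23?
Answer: -280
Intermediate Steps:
y = 2
y*(-40 - 5*(O(-4) + s(4))) = 2*(-40 - 5*((-4)² + 4)) = 2*(-40 - 5*(16 + 4)) = 2*(-40 - 5*20) = 2*(-40 - 100) = 2*(-140) = -280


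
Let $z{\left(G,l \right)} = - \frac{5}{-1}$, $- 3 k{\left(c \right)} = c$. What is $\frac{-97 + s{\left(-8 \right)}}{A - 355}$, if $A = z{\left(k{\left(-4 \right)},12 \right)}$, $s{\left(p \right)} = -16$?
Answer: $\frac{113}{350} \approx 0.32286$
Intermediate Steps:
$k{\left(c \right)} = - \frac{c}{3}$
$z{\left(G,l \right)} = 5$ ($z{\left(G,l \right)} = \left(-5\right) \left(-1\right) = 5$)
$A = 5$
$\frac{-97 + s{\left(-8 \right)}}{A - 355} = \frac{-97 - 16}{5 - 355} = - \frac{113}{-350} = \left(-113\right) \left(- \frac{1}{350}\right) = \frac{113}{350}$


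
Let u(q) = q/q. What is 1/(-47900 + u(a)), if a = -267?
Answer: -1/47899 ≈ -2.0877e-5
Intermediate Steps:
u(q) = 1
1/(-47900 + u(a)) = 1/(-47900 + 1) = 1/(-47899) = -1/47899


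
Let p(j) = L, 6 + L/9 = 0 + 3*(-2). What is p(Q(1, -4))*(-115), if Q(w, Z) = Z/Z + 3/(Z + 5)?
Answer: 12420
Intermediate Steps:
Q(w, Z) = 1 + 3/(5 + Z)
L = -108 (L = -54 + 9*(0 + 3*(-2)) = -54 + 9*(0 - 6) = -54 + 9*(-6) = -54 - 54 = -108)
p(j) = -108
p(Q(1, -4))*(-115) = -108*(-115) = 12420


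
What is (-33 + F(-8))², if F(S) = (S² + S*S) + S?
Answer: 7569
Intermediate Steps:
F(S) = S + 2*S² (F(S) = (S² + S²) + S = 2*S² + S = S + 2*S²)
(-33 + F(-8))² = (-33 - 8*(1 + 2*(-8)))² = (-33 - 8*(1 - 16))² = (-33 - 8*(-15))² = (-33 + 120)² = 87² = 7569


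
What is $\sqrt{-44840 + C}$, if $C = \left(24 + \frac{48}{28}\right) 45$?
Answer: $\frac{2 i \sqrt{535115}}{7} \approx 209.0 i$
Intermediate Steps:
$C = \frac{8100}{7}$ ($C = \left(24 + 48 \cdot \frac{1}{28}\right) 45 = \left(24 + \frac{12}{7}\right) 45 = \frac{180}{7} \cdot 45 = \frac{8100}{7} \approx 1157.1$)
$\sqrt{-44840 + C} = \sqrt{-44840 + \frac{8100}{7}} = \sqrt{- \frac{305780}{7}} = \frac{2 i \sqrt{535115}}{7}$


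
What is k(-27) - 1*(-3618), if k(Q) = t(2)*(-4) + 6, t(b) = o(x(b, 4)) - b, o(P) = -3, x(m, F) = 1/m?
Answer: 3644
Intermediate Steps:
t(b) = -3 - b
k(Q) = 26 (k(Q) = (-3 - 1*2)*(-4) + 6 = (-3 - 2)*(-4) + 6 = -5*(-4) + 6 = 20 + 6 = 26)
k(-27) - 1*(-3618) = 26 - 1*(-3618) = 26 + 3618 = 3644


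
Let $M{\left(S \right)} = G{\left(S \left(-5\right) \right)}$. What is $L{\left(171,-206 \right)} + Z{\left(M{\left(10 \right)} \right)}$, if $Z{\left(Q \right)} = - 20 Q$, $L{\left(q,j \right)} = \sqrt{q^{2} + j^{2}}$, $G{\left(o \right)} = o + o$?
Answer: $2000 + \sqrt{71677} \approx 2267.7$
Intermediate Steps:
$G{\left(o \right)} = 2 o$
$L{\left(q,j \right)} = \sqrt{j^{2} + q^{2}}$
$M{\left(S \right)} = - 10 S$ ($M{\left(S \right)} = 2 S \left(-5\right) = 2 \left(- 5 S\right) = - 10 S$)
$L{\left(171,-206 \right)} + Z{\left(M{\left(10 \right)} \right)} = \sqrt{\left(-206\right)^{2} + 171^{2}} - 20 \left(\left(-10\right) 10\right) = \sqrt{42436 + 29241} - -2000 = \sqrt{71677} + 2000 = 2000 + \sqrt{71677}$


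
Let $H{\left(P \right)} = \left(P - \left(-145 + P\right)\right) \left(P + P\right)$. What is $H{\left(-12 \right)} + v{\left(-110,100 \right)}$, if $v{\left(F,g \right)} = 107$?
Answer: $-3373$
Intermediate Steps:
$H{\left(P \right)} = 290 P$ ($H{\left(P \right)} = 145 \cdot 2 P = 290 P$)
$H{\left(-12 \right)} + v{\left(-110,100 \right)} = 290 \left(-12\right) + 107 = -3480 + 107 = -3373$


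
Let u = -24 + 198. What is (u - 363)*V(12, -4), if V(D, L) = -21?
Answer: 3969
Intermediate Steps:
u = 174
(u - 363)*V(12, -4) = (174 - 363)*(-21) = -189*(-21) = 3969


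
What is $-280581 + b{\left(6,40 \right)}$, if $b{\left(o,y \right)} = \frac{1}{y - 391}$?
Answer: $- \frac{98483932}{351} \approx -2.8058 \cdot 10^{5}$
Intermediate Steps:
$b{\left(o,y \right)} = \frac{1}{-391 + y}$
$-280581 + b{\left(6,40 \right)} = -280581 + \frac{1}{-391 + 40} = -280581 + \frac{1}{-351} = -280581 - \frac{1}{351} = - \frac{98483932}{351}$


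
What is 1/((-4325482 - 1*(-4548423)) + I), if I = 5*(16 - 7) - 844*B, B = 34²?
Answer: -1/752678 ≈ -1.3286e-6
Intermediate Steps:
B = 1156
I = -975619 (I = 5*(16 - 7) - 844*1156 = 5*9 - 975664 = 45 - 975664 = -975619)
1/((-4325482 - 1*(-4548423)) + I) = 1/((-4325482 - 1*(-4548423)) - 975619) = 1/((-4325482 + 4548423) - 975619) = 1/(222941 - 975619) = 1/(-752678) = -1/752678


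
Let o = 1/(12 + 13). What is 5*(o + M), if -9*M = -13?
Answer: 334/45 ≈ 7.4222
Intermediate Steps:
o = 1/25 ≈ 0.040000
M = 13/9 (M = -⅑*(-13) = 13/9 ≈ 1.4444)
5*(o + M) = 5*(1/25 + 13/9) = 5*(334/225) = 334/45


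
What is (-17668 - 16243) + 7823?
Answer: -26088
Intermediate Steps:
(-17668 - 16243) + 7823 = -33911 + 7823 = -26088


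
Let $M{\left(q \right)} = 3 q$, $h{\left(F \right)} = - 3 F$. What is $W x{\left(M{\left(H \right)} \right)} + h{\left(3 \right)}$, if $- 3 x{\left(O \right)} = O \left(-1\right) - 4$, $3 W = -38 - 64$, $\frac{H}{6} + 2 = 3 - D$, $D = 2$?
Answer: $\frac{449}{3} \approx 149.67$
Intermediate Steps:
$H = -6$ ($H = -12 + 6 \left(3 - 2\right) = -12 + 6 \cdot 1 = -12 + 6 = -6$)
$W = -34$ ($W = \frac{-38 - 64}{3} = \frac{1}{3} \left(-102\right) = -34$)
$x{\left(O \right)} = \frac{4}{3} + \frac{O}{3}$ ($x{\left(O \right)} = - \frac{O \left(-1\right) - 4}{3} = - \frac{- O - 4}{3} = - \frac{-4 - O}{3} = \frac{4}{3} + \frac{O}{3}$)
$W x{\left(M{\left(H \right)} \right)} + h{\left(3 \right)} = - 34 \left(\frac{4}{3} + \frac{3 \left(-6\right)}{3}\right) - 9 = - 34 \left(\frac{4}{3} + \frac{1}{3} \left(-18\right)\right) - 9 = - 34 \left(\frac{4}{3} - 6\right) - 9 = \left(-34\right) \left(- \frac{14}{3}\right) - 9 = \frac{476}{3} - 9 = \frac{449}{3}$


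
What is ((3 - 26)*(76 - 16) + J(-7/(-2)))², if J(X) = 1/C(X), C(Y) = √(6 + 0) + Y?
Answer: 1189284292/625 + 275888*√6/625 ≈ 1.9039e+6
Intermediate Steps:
C(Y) = Y + √6 (C(Y) = √6 + Y = Y + √6)
J(X) = 1/(X + √6)
((3 - 26)*(76 - 16) + J(-7/(-2)))² = ((3 - 26)*(76 - 16) + 1/(-7/(-2) + √6))² = (-23*60 + 1/(-7*(-½) + √6))² = (-1380 + 1/(7/2 + √6))²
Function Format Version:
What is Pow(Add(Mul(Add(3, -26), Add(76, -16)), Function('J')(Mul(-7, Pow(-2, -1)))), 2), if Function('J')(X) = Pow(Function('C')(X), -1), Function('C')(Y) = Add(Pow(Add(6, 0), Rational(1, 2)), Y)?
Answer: Add(Rational(1189284292, 625), Mul(Rational(275888, 625), Pow(6, Rational(1, 2)))) ≈ 1.9039e+6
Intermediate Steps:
Function('C')(Y) = Add(Y, Pow(6, Rational(1, 2))) (Function('C')(Y) = Add(Pow(6, Rational(1, 2)), Y) = Add(Y, Pow(6, Rational(1, 2))))
Function('J')(X) = Pow(Add(X, Pow(6, Rational(1, 2))), -1)
Pow(Add(Mul(Add(3, -26), Add(76, -16)), Function('J')(Mul(-7, Pow(-2, -1)))), 2) = Pow(Add(Mul(Add(3, -26), Add(76, -16)), Pow(Add(Mul(-7, Pow(-2, -1)), Pow(6, Rational(1, 2))), -1)), 2) = Pow(Add(Mul(-23, 60), Pow(Add(Mul(-7, Rational(-1, 2)), Pow(6, Rational(1, 2))), -1)), 2) = Pow(Add(-1380, Pow(Add(Rational(7, 2), Pow(6, Rational(1, 2))), -1)), 2)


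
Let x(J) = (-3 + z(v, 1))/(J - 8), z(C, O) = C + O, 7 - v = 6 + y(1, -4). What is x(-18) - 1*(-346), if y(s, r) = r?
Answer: 8993/26 ≈ 345.88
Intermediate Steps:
v = 5 (v = 7 - (6 - 4) = 7 - 1*2 = 7 - 2 = 5)
x(J) = 3/(-8 + J) (x(J) = (-3 + (5 + 1))/(J - 8) = (-3 + 6)/(-8 + J) = 3/(-8 + J))
x(-18) - 1*(-346) = 3/(-8 - 18) - 1*(-346) = 3/(-26) + 346 = 3*(-1/26) + 346 = -3/26 + 346 = 8993/26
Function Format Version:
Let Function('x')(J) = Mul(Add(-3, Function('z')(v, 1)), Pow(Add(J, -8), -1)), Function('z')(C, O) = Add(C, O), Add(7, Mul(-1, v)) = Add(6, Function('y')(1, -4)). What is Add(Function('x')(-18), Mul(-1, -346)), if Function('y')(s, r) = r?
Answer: Rational(8993, 26) ≈ 345.88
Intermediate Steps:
v = 5 (v = Add(7, Mul(-1, Add(6, -4))) = Add(7, Mul(-1, 2)) = Add(7, -2) = 5)
Function('x')(J) = Mul(3, Pow(Add(-8, J), -1)) (Function('x')(J) = Mul(Add(-3, Add(5, 1)), Pow(Add(J, -8), -1)) = Mul(Add(-3, 6), Pow(Add(-8, J), -1)) = Mul(3, Pow(Add(-8, J), -1)))
Add(Function('x')(-18), Mul(-1, -346)) = Add(Mul(3, Pow(Add(-8, -18), -1)), Mul(-1, -346)) = Add(Mul(3, Pow(-26, -1)), 346) = Add(Mul(3, Rational(-1, 26)), 346) = Add(Rational(-3, 26), 346) = Rational(8993, 26)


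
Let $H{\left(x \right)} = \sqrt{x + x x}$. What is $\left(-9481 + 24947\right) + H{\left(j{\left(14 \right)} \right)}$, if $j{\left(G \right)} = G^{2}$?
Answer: $15466 + 14 \sqrt{197} \approx 15663.0$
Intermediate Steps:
$H{\left(x \right)} = \sqrt{x + x^{2}}$
$\left(-9481 + 24947\right) + H{\left(j{\left(14 \right)} \right)} = \left(-9481 + 24947\right) + \sqrt{14^{2} \left(1 + 14^{2}\right)} = 15466 + \sqrt{196 \left(1 + 196\right)} = 15466 + \sqrt{196 \cdot 197} = 15466 + \sqrt{38612} = 15466 + 14 \sqrt{197}$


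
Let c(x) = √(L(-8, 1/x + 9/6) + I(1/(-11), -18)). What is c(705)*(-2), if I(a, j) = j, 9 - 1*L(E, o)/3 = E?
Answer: -2*√33 ≈ -11.489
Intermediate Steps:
L(E, o) = 27 - 3*E
c(x) = √33 (c(x) = √((27 - 3*(-8)) - 18) = √((27 + 24) - 18) = √(51 - 18) = √33)
c(705)*(-2) = √33*(-2) = -2*√33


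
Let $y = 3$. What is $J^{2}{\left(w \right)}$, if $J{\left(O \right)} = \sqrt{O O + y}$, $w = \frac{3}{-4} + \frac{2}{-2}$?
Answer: $\frac{97}{16} \approx 6.0625$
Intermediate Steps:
$w = - \frac{7}{4}$ ($w = 3 \left(- \frac{1}{4}\right) + 2 \left(- \frac{1}{2}\right) = - \frac{3}{4} - 1 = - \frac{7}{4} \approx -1.75$)
$J{\left(O \right)} = \sqrt{3 + O^{2}}$ ($J{\left(O \right)} = \sqrt{O O + 3} = \sqrt{O^{2} + 3} = \sqrt{3 + O^{2}}$)
$J^{2}{\left(w \right)} = \left(\sqrt{3 + \left(- \frac{7}{4}\right)^{2}}\right)^{2} = \left(\sqrt{3 + \frac{49}{16}}\right)^{2} = \left(\sqrt{\frac{97}{16}}\right)^{2} = \left(\frac{\sqrt{97}}{4}\right)^{2} = \frac{97}{16}$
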